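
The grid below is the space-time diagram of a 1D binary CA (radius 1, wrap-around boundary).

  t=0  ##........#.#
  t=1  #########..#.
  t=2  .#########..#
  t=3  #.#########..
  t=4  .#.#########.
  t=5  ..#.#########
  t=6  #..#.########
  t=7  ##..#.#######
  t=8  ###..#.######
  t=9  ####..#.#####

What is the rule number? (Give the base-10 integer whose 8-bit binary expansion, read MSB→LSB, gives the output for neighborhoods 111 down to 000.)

  ### -> #   bit 7 = 1  t=0,i=0
  ##. -> #   bit 6 = 1  t=0,i=1
  #.# -> #   bit 5 = 1  t=0,i=11
  #.. -> #   bit 4 = 1  t=0,i=2
  .## -> .   bit 3 = 0  t=0,i=12
  .#. -> .   bit 2 = 0  t=0,i=10
  ..# -> .   bit 1 = 0  t=0,i=9
  ... -> #   bit 0 = 1  t=0,i=3
  bits 11110001 = 241

241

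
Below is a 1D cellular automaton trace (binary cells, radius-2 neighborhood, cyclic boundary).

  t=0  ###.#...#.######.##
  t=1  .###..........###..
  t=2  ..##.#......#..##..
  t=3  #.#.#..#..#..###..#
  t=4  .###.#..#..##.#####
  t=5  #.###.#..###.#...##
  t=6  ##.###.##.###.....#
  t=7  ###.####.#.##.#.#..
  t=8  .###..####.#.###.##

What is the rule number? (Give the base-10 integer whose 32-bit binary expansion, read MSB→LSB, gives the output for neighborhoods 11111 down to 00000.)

2120828482

  ##### -> .   bit 31 = 0  t=0,i=0
  ####. -> #   bit 30 = 1  t=0,i=1
  ###.# -> #   bit 29 = 1  t=0,i=2
  ###.. -> #   bit 28 = 1  t=1,i=3
  ##.## -> #   bit 27 = 1  t=0,i=16
  ##.#. -> #   bit 26 = 1  t=0,i=3
  ##..# -> #   bit 25 = 1  t=3,i=16
  ##... -> .   bit 24 = 0  t=1,i=4
  #.### -> .   bit 23 = 0  t=0,i=10
  #.##. -> #   bit 22 = 1  t=6,i=7
  #.#.# -> #   bit 21 = 1  t=3,i=2
  #.#.. -> .   bit 20 = 0  t=0,i=4
  #..## -> #   bit 19 = 1  t=2,i=14
  #..#. -> .   bit 18 = 0  t=3,i=6
  #...# -> .   bit 17 = 0  t=0,i=6
  #.... -> #   bit 16 = 1  t=1,i=5
  .#### -> .   bit 15 = 0  t=0,i=11
  .###. -> #   bit 14 = 1  t=1,i=2
  .##.# -> .   bit 13 = 0  t=2,i=3
  .##.. -> .   bit 12 = 0  t=2,i=16
  .#.## -> .   bit 11 = 0  t=0,i=9
  .#.#. -> #   bit 10 = 1  t=3,i=3
  .#..# -> #   bit 9 = 1  t=2,i=13
  .#... -> .   bit 8 = 0  t=0,i=5
  ..### -> .   bit 7 = 0  t=1,i=1
  ..##. -> #   bit 6 = 1  t=2,i=2
  ..#.# -> .   bit 5 = 0  t=0,i=8
  ..#.. -> .   bit 4 = 0  t=2,i=12
  ...## -> .   bit 3 = 0  t=1,i=0
  ...#. -> .   bit 2 = 0  t=0,i=7
  ....# -> #   bit 1 = 1  t=1,i=12
  ..... -> .   bit 0 = 0  t=1,i=6
  bits 01111110011010010100011001000010 = 2120828482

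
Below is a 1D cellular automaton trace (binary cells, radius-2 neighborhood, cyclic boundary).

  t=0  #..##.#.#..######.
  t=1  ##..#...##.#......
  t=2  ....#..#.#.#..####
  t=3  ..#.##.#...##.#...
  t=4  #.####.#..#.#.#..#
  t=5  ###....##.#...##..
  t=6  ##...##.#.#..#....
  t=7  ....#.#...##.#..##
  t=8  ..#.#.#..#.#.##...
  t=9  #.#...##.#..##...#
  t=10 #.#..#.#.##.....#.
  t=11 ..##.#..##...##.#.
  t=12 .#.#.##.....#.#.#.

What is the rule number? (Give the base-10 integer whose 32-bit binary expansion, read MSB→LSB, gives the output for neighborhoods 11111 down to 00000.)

147876539

  ##### -> .   bit 31 = 0  t=0,i=13
  ####. -> .   bit 30 = 0  t=0,i=15
  ###.# -> .   bit 29 = 0  t=0,i=16
  ###.. -> .   bit 28 = 0  t=2,i=17
  ##.## -> #   bit 27 = 1  t=4,i=1
  ##.#. -> .   bit 26 = 0  t=0,i=5
  ##..# -> .   bit 25 = 0  t=1,i=2
  ##... -> .   bit 24 = 0  t=2,i=0
  #.### -> #   bit 23 = 1  t=4,i=2
  #.##. -> #   bit 22 = 1  t=3,i=4
  #.#.# -> .   bit 21 = 0  t=0,i=6
  #.#.. -> #   bit 20 = 1  t=0,i=0
  #..## -> .   bit 19 = 0  t=0,i=2
  #..#. -> .   bit 18 = 0  t=1,i=3
  #...# -> .   bit 17 = 0  t=1,i=6
  #.... -> .   bit 16 = 0  t=1,i=13
  .#### -> .   bit 15 = 0  t=0,i=12
  .###. -> #   bit 14 = 1  t=5,i=1
  .##.# -> #   bit 13 = 1  t=0,i=4
  .##.. -> .   bit 12 = 0  t=1,i=1
  .#.## -> #   bit 11 = 1  t=3,i=3
  .#.#. -> .   bit 10 = 0  t=0,i=7
  .#..# -> #   bit 9 = 1  t=0,i=1
  .#... -> .   bit 8 = 0  t=1,i=5
  ..### -> #   bit 7 = 1  t=0,i=11
  ..##. -> .   bit 6 = 0  t=0,i=3
  ..#.# -> #   bit 5 = 1  t=2,i=7
  ..#.. -> #   bit 4 = 1  t=1,i=4
  ...## -> #   bit 3 = 1  t=1,i=7
  ...#. -> .   bit 2 = 0  t=2,i=3
  ....# -> #   bit 1 = 1  t=1,i=16
  ..... -> #   bit 0 = 1  t=1,i=14
  bits 00001000110100000110101010111011 = 147876539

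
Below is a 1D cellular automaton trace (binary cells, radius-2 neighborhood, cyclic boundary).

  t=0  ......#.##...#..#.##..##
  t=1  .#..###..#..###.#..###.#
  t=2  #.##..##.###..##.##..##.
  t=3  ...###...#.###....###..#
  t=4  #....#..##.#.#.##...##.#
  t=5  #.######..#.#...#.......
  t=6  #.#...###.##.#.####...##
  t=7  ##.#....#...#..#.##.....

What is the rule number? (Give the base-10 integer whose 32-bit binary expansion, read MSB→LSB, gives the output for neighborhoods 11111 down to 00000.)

  #####|.  b31=0 t=5,i=4
  ####.|#  b30=1 t=5,i=6
  ###.#|#  b29=1 t=1,i=14
  ###..|#  b28=1 t=1,i=6
  ##.##|.  b27=0 t=2,i=8
  ##.#.|#  b26=1 t=1,i=15
  ##..#|#  b25=1 t=0,i=20
  ##...|.  b24=0 t=0,i=0
  #.###|#  b23=1 t=2,i=9
  #.##.|.  b22=0 t=0,i=8
  #.#.#|.  b21=0 t=1,i=23
  #.#..|.  b20=0 t=1,i=1
  #..##|#  b19=1 t=0,i=21
  #..#.|.  b18=0 t=0,i=15
  #...#|.  b17=0 t=0,i=11
  #....|#  b16=1 t=0,i=1
  .####|.  b15=0 t=5,i=3
  .###.|.  b14=0 t=1,i=5
  .##.#|.  b13=0 t=2,i=7
  .##..|#  b12=1 t=0,i=9
  .#.##|.  b11=0 t=0,i=7
  .#.#.|#  b10=1 t=1,i=0
  .#..#|#  b9=1 t=0,i=14
  .#...|#  b8=1 t=3,i=0
  ..###|.  b7=0 t=1,i=4
  ..##.|.  b6=0 t=0,i=22
  ..#.#|#  b5=1 t=0,i=6
  ..#..|#  b4=1 t=0,i=13
  ...##|.  b3=0 t=3,i=2
  ...#.|#  b2=1 t=0,i=5
  ....#|#  b1=1 t=0,i=4
  .....|.  b0=0 t=0,i=2
  bits 01110110100010010001011100110110 = 1988695862

1988695862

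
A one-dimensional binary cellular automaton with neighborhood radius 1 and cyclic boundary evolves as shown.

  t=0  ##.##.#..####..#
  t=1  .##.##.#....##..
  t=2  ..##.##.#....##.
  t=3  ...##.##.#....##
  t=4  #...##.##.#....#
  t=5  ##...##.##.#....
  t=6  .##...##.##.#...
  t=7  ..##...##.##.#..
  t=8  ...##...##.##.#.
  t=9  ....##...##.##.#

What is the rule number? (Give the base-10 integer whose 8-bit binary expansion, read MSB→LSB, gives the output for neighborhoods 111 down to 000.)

  [7] ### => .  t=0,i=0
  [6] ##. => #  t=0,i=1
  [5] #.# => #  t=0,i=2
  [4] #.. => #  t=0,i=7
  [3] .## => .  t=0,i=3
  [2] .#. => .  t=0,i=6
  [1] ..# => .  t=0,i=8
  [0] ... => .  t=1,i=9
  bits 01110000 = 112

112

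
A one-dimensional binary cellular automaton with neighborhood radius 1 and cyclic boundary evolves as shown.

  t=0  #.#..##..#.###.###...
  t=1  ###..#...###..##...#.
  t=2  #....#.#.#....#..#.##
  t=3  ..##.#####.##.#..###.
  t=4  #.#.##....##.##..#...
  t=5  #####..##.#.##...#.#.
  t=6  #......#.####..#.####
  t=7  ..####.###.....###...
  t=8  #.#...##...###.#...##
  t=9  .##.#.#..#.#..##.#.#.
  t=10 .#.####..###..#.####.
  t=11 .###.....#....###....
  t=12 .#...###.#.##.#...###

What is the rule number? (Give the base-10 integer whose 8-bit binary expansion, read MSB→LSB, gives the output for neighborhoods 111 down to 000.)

  ### -> .   bit 7 = 0  t=0,i=12
  ##. -> .   bit 6 = 0  t=0,i=6
  #.# -> #   bit 5 = 1  t=0,i=1
  #.. -> .   bit 4 = 0  t=0,i=3
  .## -> #   bit 3 = 1  t=0,i=5
  .#. -> #   bit 2 = 1  t=0,i=0
  ..# -> .   bit 1 = 0  t=0,i=4
  ... -> #   bit 0 = 1  t=0,i=19
  bits 00101101 = 45

45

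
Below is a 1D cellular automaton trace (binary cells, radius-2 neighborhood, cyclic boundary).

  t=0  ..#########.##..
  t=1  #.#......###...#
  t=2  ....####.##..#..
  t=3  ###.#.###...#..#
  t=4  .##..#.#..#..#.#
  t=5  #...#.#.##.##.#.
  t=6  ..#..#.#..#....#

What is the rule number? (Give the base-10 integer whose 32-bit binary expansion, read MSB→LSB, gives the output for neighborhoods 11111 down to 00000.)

  nb #####: next=.  (t=0,i=4, bit31=0)
  nb ####.: next=#  (t=0,i=9, bit30=1)
  nb ###.#: next=#  (t=0,i=10, bit29=1)
  nb ###..: next=.  (t=1,i=11, bit28=0)
  nb ##.##: next=#  (t=0,i=11, bit27=1)
  nb ##.#.: next=.  (t=1,i=1, bit26=0)
  nb ##..#: next=.  (t=2,i=11, bit25=0)
  nb ##...: next=.  (t=0,i=14, bit24=0)
  nb #.###: next=.  (t=3,i=6, bit23=0)
  nb #.##.: next=.  (t=0,i=12, bit22=0)
  nb #.#.#: next=.  (t=3,i=4, bit21=0)
  nb #.#..: next=.  (t=1,i=2, bit20=0)
  nb #..##: next=.  (t=3,i=14, bit19=0)
  nb #..#.: next=#  (t=2,i=12, bit18=1)
  nb #...#: next=#  (t=1,i=13, bit17=1)
  nb #....: next=#  (t=0,i=15, bit16=1)
  nb .####: next=.  (t=0,i=3, bit15=0)
  nb .###.: next=#  (t=1,i=10, bit14=1)
  nb .##.#: next=.  (t=1,i=0, bit13=0)
  nb .##..: next=.  (t=0,i=13, bit12=0)
  nb .#.##: next=#  (t=3,i=5, bit11=1)
  nb .#.#.: next=#  (t=4,i=6, bit10=1)
  nb .#..#: next=#  (t=3,i=13, bit9=1)
  nb .#...: next=.  (t=1,i=3, bit8=0)
  nb ..###: next=#  (t=0,i=2, bit7=1)
  nb ..##.: next=.  (t=1,i=15, bit6=0)
  nb ..#.#: next=.  (t=4,i=5, bit5=0)
  nb ..#..: next=.  (t=2,i=13, bit4=0)
  nb ...##: next=.  (t=0,i=1, bit3=0)
  nb ...#.: next=.  (t=3,i=11, bit2=0)
  nb ....#: next=#  (t=0,i=0, bit1=1)
  nb .....: next=#  (t=1,i=5, bit0=1)
  bits 01101000000001110100111010000011 = 1745309315

1745309315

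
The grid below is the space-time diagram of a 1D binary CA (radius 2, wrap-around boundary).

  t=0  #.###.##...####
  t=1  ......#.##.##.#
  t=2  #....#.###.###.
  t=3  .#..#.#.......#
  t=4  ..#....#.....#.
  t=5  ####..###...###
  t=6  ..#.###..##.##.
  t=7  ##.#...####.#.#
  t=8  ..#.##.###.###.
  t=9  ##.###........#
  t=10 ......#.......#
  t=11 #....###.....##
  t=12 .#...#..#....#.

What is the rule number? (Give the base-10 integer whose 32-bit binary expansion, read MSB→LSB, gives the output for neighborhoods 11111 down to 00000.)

  nb #####: next=.  (t=0,i=13, bit31=0)
  nb ####.: next=#  (t=0,i=14, bit30=1)
  nb ###.#: next=.  (t=0,i=0, bit29=0)
  nb ###..: next=.  (t=5,i=3, bit28=0)
  nb ##.##: next=.  (t=0,i=1, bit27=0)
  nb ##.#.: next=#  (t=1,i=13, bit26=1)
  nb ##..#: next=#  (t=5,i=4, bit25=1)
  nb ##...: next=#  (t=0,i=8, bit24=1)
  nb #.###: next=.  (t=0,i=2, bit23=0)
  nb #.##.: next=#  (t=0,i=6, bit22=1)
  nb #.#.#: next=#  (t=7,i=12, bit21=1)
  nb #.#..: next=.  (t=1,i=14, bit20=0)
  nb #..##: next=#  (t=5,i=5, bit19=1)
  nb #..#.: next=.  (t=3,i=3, bit18=0)
  nb #...#: next=#  (t=0,i=9, bit17=1)
  nb #....: next=.  (t=1,i=1, bit16=0)
  nb .####: next=#  (t=0,i=12, bit15=1)
  nb .###.: next=.  (t=0,i=3, bit14=0)
  nb .##.#: next=#  (t=1,i=9, bit13=1)
  nb .##..: next=.  (t=0,i=7, bit12=0)
  nb .#.##: next=#  (t=1,i=7, bit11=1)
  nb .#.#.: next=.  (t=3,i=0, bit10=0)
  nb .#..#: next=#  (t=3,i=2, bit9=1)
  nb .#...: next=#  (t=1,i=0, bit8=1)
  nb ..###: next=#  (t=0,i=11, bit7=1)
  nb ..##.: next=#  (t=6,i=9, bit6=1)
  nb ..#.#: next=.  (t=1,i=6, bit5=0)
  nb ..#..: next=#  (t=4,i=2, bit4=1)
  nb ...##: next=.  (t=0,i=10, bit3=0)
  nb ...#.: next=#  (t=1,i=5, bit2=1)
  nb ....#: next=.  (t=1,i=4, bit1=0)
  nb .....: next=.  (t=1,i=2, bit0=0)
  bits 01000111011010101010101111010100 = 1198173140

1198173140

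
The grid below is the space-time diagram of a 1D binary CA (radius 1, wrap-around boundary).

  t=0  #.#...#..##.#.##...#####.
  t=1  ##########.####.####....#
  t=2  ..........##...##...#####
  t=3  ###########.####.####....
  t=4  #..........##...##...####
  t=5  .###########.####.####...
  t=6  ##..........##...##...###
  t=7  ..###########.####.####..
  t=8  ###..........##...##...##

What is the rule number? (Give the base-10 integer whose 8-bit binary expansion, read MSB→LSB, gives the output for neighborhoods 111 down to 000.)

  [7] ### => .  t=0,i=20
  [6] ##. => .  t=0,i=10
  [5] #.# => #  t=0,i=1
  [4] #.. => #  t=0,i=3
  [3] .## => #  t=0,i=9
  [2] .#. => #  t=0,i=0
  [1] ..# => #  t=0,i=5
  [0] ... => #  t=0,i=4
  bits 00111111 = 63

63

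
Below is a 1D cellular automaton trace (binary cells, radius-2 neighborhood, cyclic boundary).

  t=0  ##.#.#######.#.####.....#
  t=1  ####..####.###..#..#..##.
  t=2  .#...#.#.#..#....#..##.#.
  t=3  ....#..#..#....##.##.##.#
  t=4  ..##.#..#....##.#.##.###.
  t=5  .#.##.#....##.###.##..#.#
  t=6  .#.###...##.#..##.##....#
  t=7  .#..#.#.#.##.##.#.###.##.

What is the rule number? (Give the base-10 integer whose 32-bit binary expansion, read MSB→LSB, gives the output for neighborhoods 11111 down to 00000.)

2775118350

  nb #####: next=#  (t=0,i=7, bit31=1)
  nb ####.: next=.  (t=0,i=10, bit30=0)
  nb ###.#: next=#  (t=0,i=1, bit29=1)
  nb ###..: next=.  (t=0,i=18, bit28=0)
  nb ##.##: next=.  (t=1,i=10, bit27=0)
  nb ##.#.: next=#  (t=0,i=2, bit26=1)
  nb ##..#: next=.  (t=1,i=4, bit25=0)
  nb ##...: next=#  (t=0,i=19, bit24=1)
  nb #.###: next=.  (t=0,i=5, bit23=0)
  nb #.##.: next=#  (t=3,i=18, bit22=1)
  nb #.#.#: next=#  (t=0,i=3, bit21=1)
  nb #.#..: next=.  (t=2,i=9, bit20=0)
  nb #..##: next=#  (t=1,i=5, bit19=1)
  nb #..#.: next=.  (t=1,i=15, bit18=0)
  nb #...#: next=.  (t=2,i=3, bit17=0)
  nb #....: next=.  (t=0,i=20, bit16=0)
  nb .####: next=#  (t=0,i=6, bit15=1)
  nb .###.: next=#  (t=0,i=0, bit14=1)
  nb .##.#: next=#  (t=1,i=23, bit13=1)
  nb .##..: next=#  (t=5,i=19, bit12=1)
  nb .#.##: next=.  (t=0,i=4, bit11=0)
  nb .#.#.: next=.  (t=2,i=6, bit10=0)
  nb .#..#: next=#  (t=1,i=17, bit9=1)
  nb .#...: next=.  (t=2,i=2, bit8=0)
  nb ..###: next=.  (t=0,i=24, bit7=0)
  nb ..##.: next=.  (t=1,i=22, bit6=0)
  nb ..#.#: next=.  (t=2,i=5, bit5=0)
  nb ..#..: next=.  (t=1,i=16, bit4=0)
  nb ...##: next=#  (t=0,i=23, bit3=1)
  nb ...#.: next=#  (t=2,i=4, bit2=1)
  nb ....#: next=#  (t=0,i=22, bit1=1)
  nb .....: next=.  (t=0,i=21, bit0=0)
  bits 10100101011010001111001000001110 = 2775118350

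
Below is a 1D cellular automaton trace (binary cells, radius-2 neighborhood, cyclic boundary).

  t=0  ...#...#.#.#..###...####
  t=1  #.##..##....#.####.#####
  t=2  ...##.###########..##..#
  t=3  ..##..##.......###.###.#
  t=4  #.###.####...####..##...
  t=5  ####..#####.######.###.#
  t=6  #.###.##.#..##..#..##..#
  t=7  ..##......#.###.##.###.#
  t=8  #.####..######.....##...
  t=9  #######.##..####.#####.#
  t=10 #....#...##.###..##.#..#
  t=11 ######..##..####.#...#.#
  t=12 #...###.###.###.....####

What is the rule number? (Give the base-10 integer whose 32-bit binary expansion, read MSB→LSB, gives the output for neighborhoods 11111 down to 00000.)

  nb #####: next=.  (t=1,i=21, bit31=0)
  nb ####.: next=#  (t=0,i=22, bit30=1)
  nb ###.#: next=.  (t=1,i=0, bit29=0)
  nb ###..: next=#  (t=0,i=16, bit28=1)
  nb ##.##: next=.  (t=1,i=1, bit27=0)
  nb ##.#.: next=.  (t=3,i=22, bit26=0)
  nb ##..#: next=#  (t=1,i=4, bit25=1)
  nb ##...: next=#  (t=0,i=0, bit24=1)
  nb #.###: next=#  (t=1,i=14, bit23=1)
  nb #.##.: next=.  (t=1,i=2, bit22=0)
  nb #.#.#: next=.  (t=0,i=9, bit21=0)
  nb #.#..: next=.  (t=0,i=11, bit20=0)
  nb #..##: next=.  (t=0,i=13, bit19=0)
  nb #..#.: next=.  (t=2,i=22, bit18=0)
  nb #...#: next=.  (t=0,i=1, bit17=0)
  nb #....: next=#  (t=1,i=9, bit16=1)
  nb .####: next=#  (t=0,i=21, bit15=1)
  nb .###.: next=#  (t=0,i=15, bit14=1)
  nb .##.#: next=.  (t=2,i=4, bit13=0)
  nb .##..: next=#  (t=1,i=3, bit12=1)
  nb .#.##: next=#  (t=1,i=13, bit11=1)
  nb .#.#.: next=.  (t=0,i=8, bit10=0)
  nb .#..#: next=#  (t=0,i=12, bit9=1)
  nb .#...: next=.  (t=0,i=4, bit8=0)
  nb ..###: next=#  (t=0,i=14, bit7=1)
  nb ..##.: next=#  (t=1,i=6, bit6=1)
  nb ..#.#: next=#  (t=0,i=7, bit5=1)
  nb ..#..: next=#  (t=0,i=3, bit4=1)
  nb ...##: next=#  (t=0,i=19, bit3=1)
  nb ...#.: next=#  (t=0,i=2, bit2=1)
  nb ....#: next=#  (t=1,i=10, bit1=1)
  nb .....: next=.  (t=3,i=10, bit0=0)
  bits 01010011100000011101101011111110 = 1401019134

1401019134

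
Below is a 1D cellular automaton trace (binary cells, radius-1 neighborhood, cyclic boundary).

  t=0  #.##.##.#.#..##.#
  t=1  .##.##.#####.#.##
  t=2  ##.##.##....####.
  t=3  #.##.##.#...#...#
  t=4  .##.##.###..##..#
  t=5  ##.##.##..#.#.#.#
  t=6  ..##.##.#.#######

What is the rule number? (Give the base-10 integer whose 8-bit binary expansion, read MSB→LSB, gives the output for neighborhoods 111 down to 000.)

  [7] ### => .  t=1,i=8
  [6] ##. => .  t=0,i=0
  [5] #.# => #  t=0,i=1
  [4] #.. => #  t=0,i=11
  [3] .## => #  t=0,i=2
  [2] .#. => #  t=0,i=8
  [1] ..# => .  t=0,i=12
  [0] ... => .  t=2,i=9
  bits 00111100 = 60

60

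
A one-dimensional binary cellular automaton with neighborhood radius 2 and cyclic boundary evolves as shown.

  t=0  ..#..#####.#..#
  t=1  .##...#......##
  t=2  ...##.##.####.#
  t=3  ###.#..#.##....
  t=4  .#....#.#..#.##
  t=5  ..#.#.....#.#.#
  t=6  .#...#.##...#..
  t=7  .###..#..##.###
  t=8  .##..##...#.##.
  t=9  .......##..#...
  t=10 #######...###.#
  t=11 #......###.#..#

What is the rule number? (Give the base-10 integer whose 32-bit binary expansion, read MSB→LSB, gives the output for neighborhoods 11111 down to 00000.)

  nb #####: next=.  (t=0,i=7, bit31=0)
  nb ####.: next=.  (t=0,i=8, bit30=0)
  nb ###.#: next=.  (t=0,i=9, bit29=0)
  nb ###..: next=.  (t=7,i=3, bit28=0)
  nb ##.##: next=.  (t=1,i=0, bit27=0)
  nb ##.#.: next=.  (t=0,i=10, bit26=0)
  nb ##..#: next=.  (t=7,i=4, bit25=0)
  nb ##...: next=#  (t=1,i=3, bit24=1)
  nb #.###: next=#  (t=2,i=9, bit23=1)
  nb #.##.: next=.  (t=1,i=1, bit22=0)
  nb #.#.#: next=#  (t=5,i=12, bit21=1)
  nb #.#..: next=.  (t=0,i=11, bit20=0)
  nb #..##: next=.  (t=0,i=4, bit19=0)
  nb #..#.: next=#  (t=0,i=1, bit18=1)
  nb #...#: next=#  (t=1,i=4, bit17=1)
  nb #....: next=.  (t=1,i=8, bit16=0)
  nb .####: next=#  (t=0,i=6, bit15=1)
  nb .###.: next=#  (t=3,i=1, bit14=1)
  nb .##.#: next=#  (t=1,i=14, bit13=1)
  nb .##..: next=.  (t=1,i=2, bit12=0)
  nb .#.##: next=#  (t=3,i=8, bit11=1)
  nb .#.#.: next=.  (t=4,i=7, bit10=0)
  nb .#..#: next=.  (t=0,i=0, bit9=0)
  nb .#...: next=#  (t=1,i=7, bit8=1)
  nb ..###: next=.  (t=0,i=5, bit7=0)
  nb ..##.: next=.  (t=1,i=13, bit6=0)
  nb ..#.#: next=.  (t=3,i=7, bit5=0)
  nb ..#..: next=#  (t=0,i=2, bit4=1)
  nb ...##: next=#  (t=1,i=12, bit3=1)
  nb ...#.: next=.  (t=1,i=5, bit2=0)
  nb ....#: next=#  (t=1,i=11, bit1=1)
  nb .....: next=#  (t=1,i=9, bit0=1)
  bits 00000001101001101110100100011011 = 27715867

27715867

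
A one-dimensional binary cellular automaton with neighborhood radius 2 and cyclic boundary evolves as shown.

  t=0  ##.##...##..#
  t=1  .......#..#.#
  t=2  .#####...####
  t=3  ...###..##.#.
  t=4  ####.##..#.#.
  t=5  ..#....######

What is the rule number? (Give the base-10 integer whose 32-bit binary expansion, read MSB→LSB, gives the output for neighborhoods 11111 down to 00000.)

3526700203

  [31] ##### => #  t=2,i=3
  [30] ####. => #  t=2,i=4
  [29] ###.# => .  t=0,i=1
  [28] ###.. => #  t=2,i=5
  [27] ##.## => .  t=0,i=2
  [26] ##.#. => .  t=3,i=10
  [25] ##..# => #  t=0,i=10
  [24] ##... => .  t=0,i=5
  [23] #.### => .  t=2,i=1
  [22] #.##. => .  t=0,i=3
  [21] #.#.# => #  t=4,i=11
  [20] #.#.. => #  t=1,i=12
  [19] #..## => .  t=0,i=11
  [18] #..#. => #  t=1,i=9
  [17] #...# => .  t=0,i=6
  [16] #.... => #  t=1,i=1
  [15] .#### => .  t=2,i=2
  [14] .###. => .  t=0,i=0
  [13] .##.# => #  t=3,i=9
  [12] .##.. => .  t=0,i=4
  [11] .#.## => #  t=4,i=12
  [10] .#.#. => #  t=1,i=11
  [9] .#..# => .  t=1,i=8
  [8] .#... => .  t=1,i=0
  [7] ..### => #  t=0,i=12
  [6] ..##. => .  t=0,i=8
  [5] ..#.# => #  t=1,i=10
  [4] ..#.. => .  t=1,i=7
  [3] ...## => #  t=0,i=7
  [2] ...#. => .  t=1,i=6
  [1] ....# => #  t=1,i=5
  [0] ..... => #  t=1,i=2
  bits 11010010001101010010110010101011 = 3526700203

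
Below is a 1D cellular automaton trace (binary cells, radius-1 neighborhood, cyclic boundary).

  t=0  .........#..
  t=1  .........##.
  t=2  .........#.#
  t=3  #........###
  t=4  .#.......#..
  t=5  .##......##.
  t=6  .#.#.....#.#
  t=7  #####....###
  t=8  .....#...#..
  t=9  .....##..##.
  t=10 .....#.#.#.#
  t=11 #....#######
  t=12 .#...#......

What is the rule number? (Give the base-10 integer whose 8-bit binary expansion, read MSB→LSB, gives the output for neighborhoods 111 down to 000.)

60

  nb ###: next=.  (t=3,i=10, bit7=0)
  nb ##.: next=.  (t=1,i=10, bit6=0)
  nb #.#: next=#  (t=2,i=10, bit5=1)
  nb #..: next=#  (t=0,i=10, bit4=1)
  nb .##: next=#  (t=1,i=9, bit3=1)
  nb .#.: next=#  (t=0,i=9, bit2=1)
  nb ..#: next=.  (t=0,i=8, bit1=0)
  nb ...: next=.  (t=0,i=0, bit0=0)
  bits 00111100 = 60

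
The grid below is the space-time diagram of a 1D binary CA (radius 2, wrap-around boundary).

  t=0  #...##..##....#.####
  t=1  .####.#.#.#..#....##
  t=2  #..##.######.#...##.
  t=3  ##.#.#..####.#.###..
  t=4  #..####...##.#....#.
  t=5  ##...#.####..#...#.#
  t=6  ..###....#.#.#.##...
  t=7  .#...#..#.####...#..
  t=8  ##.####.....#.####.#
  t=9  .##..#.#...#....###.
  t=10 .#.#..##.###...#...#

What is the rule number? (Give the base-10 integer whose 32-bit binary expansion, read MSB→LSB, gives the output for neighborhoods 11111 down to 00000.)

3945924188

  ##### -> #   bit 31 = 1  t=0,i=18
  ####. -> #   bit 30 = 1  t=0,i=19
  ###.# -> #   bit 29 = 1  t=1,i=4
  ###.. -> .   bit 28 = 0  t=0,i=0
  ##.## -> #   bit 27 = 1  t=1,i=0
  ##.#. -> .   bit 26 = 0  t=1,i=5
  ##..# -> #   bit 25 = 1  t=0,i=6
  ##... -> #   bit 24 = 1  t=0,i=1
  #.### -> .   bit 23 = 0  t=0,i=16
  #.##. -> .   bit 22 = 0  t=6,i=15
  #.#.# -> #   bit 21 = 1  t=1,i=6
  #.#.. -> #   bit 20 = 1  t=1,i=10
  #..## -> .   bit 19 = 0  t=0,i=7
  #..#. -> .   bit 18 = 0  t=1,i=12
  #...# -> #   bit 17 = 1  t=0,i=2
  #.... -> .   bit 16 = 0  t=0,i=11
  .#### -> .   bit 15 = 0  t=0,i=17
  .###. -> .   bit 14 = 0  t=3,i=16
  .##.# -> .   bit 13 = 0  t=1,i=19
  .##.. -> .   bit 12 = 0  t=0,i=5
  .#.## -> .   bit 11 = 0  t=0,i=15
  .#.#. -> #   bit 10 = 1  t=1,i=7
  .#..# -> #   bit 9 = 1  t=1,i=11
  .#... -> .   bit 8 = 0  t=1,i=14
  ..### -> .   bit 7 = 0  t=3,i=8
  ..##. -> #   bit 6 = 1  t=0,i=4
  ..#.# -> .   bit 5 = 0  t=0,i=14
  ..#.. -> #   bit 4 = 1  t=1,i=13
  ...## -> #   bit 3 = 1  t=0,i=3
  ...#. -> #   bit 2 = 1  t=0,i=13
  ....# -> .   bit 1 = 0  t=0,i=12
  ..... -> .   bit 0 = 0  t=6,i=19
  bits 11101011001100100000011001011100 = 3945924188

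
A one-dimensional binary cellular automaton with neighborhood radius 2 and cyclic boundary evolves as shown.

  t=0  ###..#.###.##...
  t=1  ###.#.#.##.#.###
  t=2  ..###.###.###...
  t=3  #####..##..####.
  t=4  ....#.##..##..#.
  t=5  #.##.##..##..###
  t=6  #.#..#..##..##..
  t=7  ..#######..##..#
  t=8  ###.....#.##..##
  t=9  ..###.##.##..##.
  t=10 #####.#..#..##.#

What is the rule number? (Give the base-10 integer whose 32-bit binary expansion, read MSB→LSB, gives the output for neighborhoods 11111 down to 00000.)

897534942

  nb #####: next=.  (t=1,i=0, bit31=0)
  nb ####.: next=.  (t=1,i=1, bit30=0)
  nb ###.#: next=#  (t=0,i=9, bit29=1)
  nb ###..: next=#  (t=0,i=2, bit28=1)
  nb ##.##: next=.  (t=0,i=10, bit27=0)
  nb ##.#.: next=#  (t=1,i=3, bit26=1)
  nb ##..#: next=.  (t=0,i=3, bit25=0)
  nb ##...: next=#  (t=0,i=13, bit24=1)
  nb #.###: next=.  (t=0,i=7, bit23=0)
  nb #.##.: next=#  (t=0,i=11, bit22=1)
  nb #.#.#: next=#  (t=1,i=4, bit21=1)
  nb #.#..: next=#  (t=6,i=2, bit20=1)
  nb #..##: next=#  (t=3,i=6, bit19=1)
  nb #..#.: next=#  (t=0,i=4, bit18=1)
  nb #...#: next=#  (t=0,i=14, bit17=1)
  nb #....: next=#  (t=2,i=14, bit16=1)
  nb .####: next=.  (t=1,i=14, bit15=0)
  nb .###.: next=#  (t=0,i=1, bit14=1)
  nb .##.#: next=.  (t=1,i=9, bit13=0)
  nb .##..: next=.  (t=0,i=12, bit12=0)
  nb .#.##: next=#  (t=0,i=6, bit11=1)
  nb .#.#.: next=.  (t=1,i=5, bit10=0)
  nb .#..#: next=#  (t=6,i=3, bit9=1)
  nb .#...: next=#  (t=4,i=15, bit8=1)
  nb ..###: next=#  (t=0,i=0, bit7=1)
  nb ..##.: next=#  (t=3,i=7, bit6=1)
  nb ..#.#: next=.  (t=0,i=5, bit5=0)
  nb ..#..: next=#  (t=4,i=14, bit4=1)
  nb ...##: next=#  (t=0,i=15, bit3=1)
  nb ...#.: next=#  (t=4,i=3, bit2=1)
  nb ....#: next=#  (t=2,i=0, bit1=1)
  nb .....: next=.  (t=2,i=15, bit0=0)
  bits 00110101011111110100101111011110 = 897534942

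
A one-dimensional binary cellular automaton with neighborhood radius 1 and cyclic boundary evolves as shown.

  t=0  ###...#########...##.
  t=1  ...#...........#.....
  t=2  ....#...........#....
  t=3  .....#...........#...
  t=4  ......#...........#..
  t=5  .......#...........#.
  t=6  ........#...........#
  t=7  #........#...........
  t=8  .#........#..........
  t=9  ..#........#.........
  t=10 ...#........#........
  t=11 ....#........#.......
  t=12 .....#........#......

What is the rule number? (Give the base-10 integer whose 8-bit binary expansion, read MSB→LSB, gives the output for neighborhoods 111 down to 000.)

16

  ### -> .   bit 7 = 0  t=0,i=1
  ##. -> .   bit 6 = 0  t=0,i=2
  #.# -> .   bit 5 = 0  t=0,i=20
  #.. -> #   bit 4 = 1  t=0,i=3
  .## -> .   bit 3 = 0  t=0,i=0
  .#. -> .   bit 2 = 0  t=1,i=3
  ..# -> .   bit 1 = 0  t=0,i=5
  ... -> .   bit 0 = 0  t=0,i=4
  bits 00010000 = 16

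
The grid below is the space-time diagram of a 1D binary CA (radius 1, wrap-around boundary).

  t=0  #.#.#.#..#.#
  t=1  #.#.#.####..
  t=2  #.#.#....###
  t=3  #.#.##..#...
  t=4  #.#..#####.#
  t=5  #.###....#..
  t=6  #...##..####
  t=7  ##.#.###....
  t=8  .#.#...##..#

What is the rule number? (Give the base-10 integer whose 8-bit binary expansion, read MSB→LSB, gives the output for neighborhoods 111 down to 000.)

86

  ###|.  b7=0 t=1,i=7
  ##.|#  b6=1 t=0,i=0
  #.#|.  b5=0 t=0,i=1
  #..|#  b4=1 t=0,i=7
  .##|.  b3=0 t=0,i=11
  .#.|#  b2=1 t=0,i=2
  ..#|#  b1=1 t=0,i=8
  ...|.  b0=0 t=2,i=6
  bits 01010110 = 86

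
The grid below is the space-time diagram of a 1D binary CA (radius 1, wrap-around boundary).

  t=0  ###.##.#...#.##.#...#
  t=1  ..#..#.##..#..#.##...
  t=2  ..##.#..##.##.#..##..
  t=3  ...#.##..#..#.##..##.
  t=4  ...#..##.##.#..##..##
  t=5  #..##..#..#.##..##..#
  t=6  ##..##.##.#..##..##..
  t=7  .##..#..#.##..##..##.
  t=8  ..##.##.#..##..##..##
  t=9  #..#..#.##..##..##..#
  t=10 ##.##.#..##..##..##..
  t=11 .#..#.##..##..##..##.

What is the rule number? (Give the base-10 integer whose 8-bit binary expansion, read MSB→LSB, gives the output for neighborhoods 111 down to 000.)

  nb ###: next=.  (t=0,i=0, bit7=0)
  nb ##.: next=#  (t=0,i=2, bit6=1)
  nb #.#: next=.  (t=0,i=3, bit5=0)
  nb #..: next=#  (t=0,i=8, bit4=1)
  nb .##: next=.  (t=0,i=4, bit3=0)
  nb .#.: next=#  (t=0,i=7, bit2=1)
  nb ..#: next=.  (t=0,i=10, bit1=0)
  nb ...: next=.  (t=0,i=9, bit0=0)
  bits 01010100 = 84

84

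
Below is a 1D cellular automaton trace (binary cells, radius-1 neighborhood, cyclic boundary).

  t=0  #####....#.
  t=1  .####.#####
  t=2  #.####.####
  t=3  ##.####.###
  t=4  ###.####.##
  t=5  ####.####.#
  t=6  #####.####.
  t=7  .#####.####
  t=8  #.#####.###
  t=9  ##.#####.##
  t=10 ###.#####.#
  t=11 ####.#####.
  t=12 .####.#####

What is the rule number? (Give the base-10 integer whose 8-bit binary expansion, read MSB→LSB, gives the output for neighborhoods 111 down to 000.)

231

  nb ###: next=#  (t=0,i=1, bit7=1)
  nb ##.: next=#  (t=0,i=4, bit6=1)
  nb #.#: next=#  (t=0,i=10, bit5=1)
  nb #..: next=.  (t=0,i=5, bit4=0)
  nb .##: next=.  (t=0,i=0, bit3=0)
  nb .#.: next=#  (t=0,i=9, bit2=1)
  nb ..#: next=#  (t=0,i=8, bit1=1)
  nb ...: next=#  (t=0,i=6, bit0=1)
  bits 11100111 = 231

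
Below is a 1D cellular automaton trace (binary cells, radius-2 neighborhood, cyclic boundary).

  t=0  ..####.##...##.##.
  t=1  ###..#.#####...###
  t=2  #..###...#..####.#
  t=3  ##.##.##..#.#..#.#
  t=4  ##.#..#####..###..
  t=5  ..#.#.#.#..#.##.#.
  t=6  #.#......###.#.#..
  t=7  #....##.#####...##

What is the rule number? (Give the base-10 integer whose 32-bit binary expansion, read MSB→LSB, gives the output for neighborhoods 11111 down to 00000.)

2806403753

  [31] ##### => #  t=1,i=0
  [30] ####. => .  t=0,i=4
  [29] ###.# => #  t=0,i=5
  [28] ###.. => .  t=1,i=2
  [27] ##.## => .  t=0,i=6
  [26] ##.#. => #  t=4,i=2
  [25] ##..# => #  t=1,i=3
  [24] ##... => #  t=0,i=9
  [23] #.### => .  t=1,i=7
  [22] #.##. => #  t=0,i=7
  [21] #.#.# => .  t=5,i=4
  [20] #.#.. => .  t=3,i=12
  [19] #..## => .  t=2,i=2
  [18] #..#. => #  t=1,i=4
  [17] #...# => #  t=0,i=0
  [16] #.... => .  t=6,i=4
  [15] .#### => .  t=0,i=3
  [14] .###. => #  t=2,i=4
  [13] .##.# => .  t=0,i=13
  [12] .##.. => #  t=0,i=8
  [11] .#.## => .  t=1,i=6
  [10] .#.#. => .  t=3,i=11
  [9] .#..# => #  t=2,i=10
  [8] .#... => .  t=5,i=17
  [7] ..### => #  t=0,i=2
  [6] ..##. => .  t=0,i=12
  [5] ..#.# => #  t=1,i=5
  [4] ..#.. => .  t=2,i=9
  [3] ...## => #  t=0,i=1
  [2] ...#. => .  t=2,i=8
  [1] ....# => .  t=6,i=7
  [0] ..... => #  t=6,i=5
  bits 10100111010001100101001010101001 = 2806403753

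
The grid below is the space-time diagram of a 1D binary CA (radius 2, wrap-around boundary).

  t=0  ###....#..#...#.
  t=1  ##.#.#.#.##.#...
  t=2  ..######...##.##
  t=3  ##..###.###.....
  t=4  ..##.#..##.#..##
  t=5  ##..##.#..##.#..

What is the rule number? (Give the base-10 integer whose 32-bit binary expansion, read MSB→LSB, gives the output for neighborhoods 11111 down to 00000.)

3351135258

  [31] ##### => #  t=2,i=4
  [30] ####. => #  t=2,i=6
  [29] ###.# => .  t=3,i=6
  [28] ###.. => .  t=0,i=2
  [27] ##.## => .  t=2,i=13
  [26] ##.#. => #  t=1,i=2
  [25] ##..# => #  t=2,i=0
  [24] ##... => #  t=0,i=3
  [23] #.### => #  t=0,i=0
  [22] #.##. => .  t=1,i=9
  [21] #.#.# => #  t=1,i=3
  [20] #.#.. => #  t=1,i=12
  [19] #..## => #  t=2,i=1
  [18] #..#. => #  t=0,i=9
  [17] #...# => #  t=0,i=12
  [16] #.... => .  t=0,i=4
  [15] .#### => .  t=2,i=3
  [14] .###. => #  t=0,i=1
  [13] .##.# => .  t=1,i=1
  [12] .##.. => .  t=2,i=15
  [11] .#.## => .  t=0,i=15
  [10] .#.#. => #  t=1,i=4
  [9] .#..# => .  t=0,i=8
  [8] .#... => .  t=0,i=11
  [7] ..### => .  t=2,i=2
  [6] ..##. => .  t=1,i=0
  [5] ..#.# => .  t=0,i=14
  [4] ..#.. => #  t=0,i=7
  [3] ...## => #  t=1,i=15
  [2] ...#. => .  t=0,i=6
  [1] ....# => #  t=0,i=5
  [0] ..... => .  t=3,i=13
  bits 11000111101111100100010000011010 = 3351135258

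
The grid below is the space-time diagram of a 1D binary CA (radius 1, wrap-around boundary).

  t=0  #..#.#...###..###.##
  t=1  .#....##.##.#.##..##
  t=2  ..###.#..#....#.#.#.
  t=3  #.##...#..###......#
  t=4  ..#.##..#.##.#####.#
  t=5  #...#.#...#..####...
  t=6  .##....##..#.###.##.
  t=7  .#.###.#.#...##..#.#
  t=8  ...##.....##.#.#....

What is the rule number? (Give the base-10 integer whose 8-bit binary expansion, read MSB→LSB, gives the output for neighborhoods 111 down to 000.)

153

  nb ###: next=#  (t=0,i=10, bit7=1)
  nb ##.: next=.  (t=0,i=0, bit6=0)
  nb #.#: next=.  (t=0,i=4, bit5=0)
  nb #..: next=#  (t=0,i=1, bit4=1)
  nb .##: next=#  (t=0,i=9, bit3=1)
  nb .#.: next=.  (t=0,i=3, bit2=0)
  nb ..#: next=.  (t=0,i=2, bit1=0)
  nb ...: next=#  (t=0,i=7, bit0=1)
  bits 10011001 = 153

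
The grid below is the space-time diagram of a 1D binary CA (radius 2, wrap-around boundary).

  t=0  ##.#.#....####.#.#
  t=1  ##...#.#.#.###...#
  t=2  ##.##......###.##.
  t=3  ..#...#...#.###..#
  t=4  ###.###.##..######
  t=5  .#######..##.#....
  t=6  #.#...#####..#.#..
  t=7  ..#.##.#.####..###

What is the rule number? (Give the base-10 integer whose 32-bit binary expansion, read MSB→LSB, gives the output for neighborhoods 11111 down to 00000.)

2057290332

  [31] ##### => .  t=4,i=0
  [30] ####. => #  t=0,i=12
  [29] ###.# => #  t=0,i=1
  [28] ###.. => #  t=1,i=1
  [27] ##.## => #  t=2,i=2
  [26] ##.#. => .  t=0,i=2
  [25] ##..# => #  t=3,i=15
  [24] ##... => .  t=1,i=2
  [23] #.### => #  t=0,i=17
  [22] #.##. => .  t=2,i=0
  [21] #.#.# => .  t=0,i=3
  [20] #.#.. => #  t=0,i=5
  [19] #..## => #  t=4,i=11
  [18] #..#. => #  t=3,i=1
  [17] #...# => #  t=1,i=3
  [16] #.... => #  t=0,i=7
  [15] .#### => #  t=0,i=11
  [14] .###. => #  t=0,i=0
  [13] .##.# => .  t=2,i=1
  [12] .##.. => .  t=2,i=4
  [11] .#.## => .  t=0,i=16
  [10] .#.#. => .  t=0,i=4
  [9] .#..# => #  t=3,i=0
  [8] .#... => .  t=0,i=6
  [7] ..### => .  t=0,i=10
  [6] ..##. => #  t=5,i=10
  [5] ..#.# => .  t=1,i=5
  [4] ..#.. => #  t=3,i=2
  [3] ...## => #  t=0,i=9
  [2] ...#. => #  t=1,i=4
  [1] ....# => .  t=0,i=8
  [0] ..... => .  t=2,i=7
  bits 01111010100111111100001001011100 = 2057290332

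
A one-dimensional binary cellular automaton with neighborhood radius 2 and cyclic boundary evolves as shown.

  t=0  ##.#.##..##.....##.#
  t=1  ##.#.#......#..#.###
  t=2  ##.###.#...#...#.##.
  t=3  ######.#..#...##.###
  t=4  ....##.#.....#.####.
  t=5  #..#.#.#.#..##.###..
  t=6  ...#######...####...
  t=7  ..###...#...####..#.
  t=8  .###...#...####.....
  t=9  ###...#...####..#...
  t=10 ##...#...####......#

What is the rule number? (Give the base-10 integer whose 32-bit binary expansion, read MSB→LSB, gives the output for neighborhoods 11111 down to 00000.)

  [31] ##### => .  t=1,i=19
  [30] ####. => #  t=1,i=0
  [29] ###.# => #  t=0,i=1
  [28] ###.. => .  t=4,i=18
  [27] ##.## => #  t=0,i=18
  [26] ##.#. => .  t=0,i=2
  [25] ##..# => .  t=0,i=7
  [24] ##... => .  t=0,i=11
  [23] #.### => #  t=0,i=19
  [22] #.##. => #  t=0,i=5
  [21] #.#.# => #  t=0,i=3
  [20] #.#.. => #  t=1,i=5
  [19] #..## => .  t=0,i=8
  [18] #..#. => .  t=1,i=14
  [17] #...# => .  t=2,i=9
  [16] #.... => #  t=0,i=12
  [15] .#### => #  t=1,i=18
  [14] .###. => #  t=0,i=0
  [13] .##.# => #  t=0,i=17
  [12] .##.. => .  t=0,i=6
  [11] .#.## => .  t=0,i=4
  [10] .#.#. => #  t=1,i=4
  [9] .#..# => .  t=1,i=13
  [8] .#... => .  t=1,i=6
  [7] ..### => #  t=6,i=3
  [6] ..##. => .  t=0,i=9
  [5] ..#.# => #  t=1,i=15
  [4] ..#.. => .  t=1,i=12
  [3] ...## => #  t=0,i=15
  [2] ...#. => #  t=1,i=11
  [1] ....# => .  t=0,i=14
  [0] ..... => .  t=0,i=13
  bits 01101000111100011110010010101100 = 1760683180

1760683180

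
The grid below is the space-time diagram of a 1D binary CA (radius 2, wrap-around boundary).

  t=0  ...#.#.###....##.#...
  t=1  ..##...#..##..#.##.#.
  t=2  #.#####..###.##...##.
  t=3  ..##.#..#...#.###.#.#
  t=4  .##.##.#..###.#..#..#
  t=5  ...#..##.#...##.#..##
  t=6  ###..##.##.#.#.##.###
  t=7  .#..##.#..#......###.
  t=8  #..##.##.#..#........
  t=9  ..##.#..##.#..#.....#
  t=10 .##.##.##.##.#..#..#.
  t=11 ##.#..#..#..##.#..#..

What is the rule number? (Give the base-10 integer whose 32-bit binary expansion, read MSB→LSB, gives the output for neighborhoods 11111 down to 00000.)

  [31] ##### => .  t=2,i=4
  [30] ####. => #  t=2,i=5
  [29] ###.# => .  t=2,i=11
  [28] ###.. => .  t=0,i=9
  [27] ##.## => #  t=2,i=12
  [26] ##.#. => #  t=0,i=16
  [25] ##..# => .  t=1,i=12
  [24] ##... => #  t=0,i=10
  [23] #.### => #  t=0,i=7
  [22] #.##. => .  t=1,i=16
  [21] #.#.# => .  t=0,i=5
  [20] #.#.. => #  t=0,i=17
  [19] #..## => #  t=1,i=9
  [18] #..#. => #  t=1,i=13
  [17] #...# => #  t=1,i=0
  [16] #.... => #  t=0,i=11
  [15] .#### => #  t=2,i=3
  [14] .###. => .  t=0,i=8
  [13] .##.# => .  t=0,i=15
  [12] .##.. => #  t=1,i=3
  [11] .#.## => .  t=0,i=6
  [10] .#.#. => .  t=0,i=4
  [9] .#..# => .  t=1,i=8
  [8] .#... => .  t=0,i=18
  [7] ..### => .  t=2,i=9
  [6] ..##. => #  t=0,i=14
  [5] ..#.# => #  t=0,i=3
  [4] ..#.. => .  t=1,i=7
  [3] ...## => .  t=0,i=13
  [2] ...#. => #  t=0,i=2
  [1] ....# => .  t=0,i=1
  [0] ..... => .  t=0,i=0
  bits 01001101100111111001000001100100 = 1302302820

1302302820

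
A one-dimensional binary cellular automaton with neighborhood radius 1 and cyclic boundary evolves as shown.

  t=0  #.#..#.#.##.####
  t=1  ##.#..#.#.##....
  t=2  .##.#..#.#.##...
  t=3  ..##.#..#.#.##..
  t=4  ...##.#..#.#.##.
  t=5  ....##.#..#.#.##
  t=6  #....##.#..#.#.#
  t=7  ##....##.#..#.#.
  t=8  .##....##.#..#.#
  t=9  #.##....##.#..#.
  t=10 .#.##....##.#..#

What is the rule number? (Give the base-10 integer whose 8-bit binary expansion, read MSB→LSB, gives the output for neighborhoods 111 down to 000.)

  [7] ### => .  t=0,i=13
  [6] ##. => #  t=0,i=0
  [5] #.# => #  t=0,i=1
  [4] #.. => #  t=0,i=3
  [3] .## => .  t=0,i=9
  [2] .#. => .  t=0,i=2
  [1] ..# => .  t=0,i=4
  [0] ... => .  t=1,i=13
  bits 01110000 = 112

112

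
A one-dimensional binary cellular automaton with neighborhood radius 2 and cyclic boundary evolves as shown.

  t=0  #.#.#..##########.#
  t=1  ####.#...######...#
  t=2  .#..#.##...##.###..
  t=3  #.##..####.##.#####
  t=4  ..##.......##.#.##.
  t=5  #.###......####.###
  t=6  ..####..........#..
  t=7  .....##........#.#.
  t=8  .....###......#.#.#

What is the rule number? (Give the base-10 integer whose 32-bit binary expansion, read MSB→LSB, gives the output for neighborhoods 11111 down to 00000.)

  nb #####: next=#  (t=0,i=9, bit31=1)
  nb ####.: next=.  (t=0,i=15, bit30=0)
  nb ###.#: next=.  (t=0,i=16, bit29=0)
  nb ###..: next=#  (t=1,i=14, bit28=1)
  nb ##.##: next=.  (t=0,i=17, bit27=0)
  nb ##.#.: next=#  (t=0,i=1, bit26=1)
  nb ##..#: next=.  (t=3,i=4, bit25=0)
  nb ##...: next=#  (t=1,i=15, bit24=1)
  nb #.###: next=#  (t=2,i=14, bit23=1)
  nb #.##.: next=#  (t=0,i=18, bit22=1)
  nb #.#.#: next=#  (t=0,i=2, bit21=1)
  nb #.#..: next=.  (t=0,i=4, bit20=0)
  nb #..##: next=.  (t=0,i=6, bit19=0)
  nb #..#.: next=#  (t=2,i=3, bit18=1)
  nb #...#: next=#  (t=1,i=7, bit17=1)
  nb #....: next=.  (t=4,i=5, bit16=0)
  nb .####: next=.  (t=0,i=8, bit15=0)
  nb .###.: next=#  (t=2,i=15, bit14=1)
  nb .##.#: next=#  (t=0,i=0, bit13=1)
  nb .##..: next=#  (t=2,i=7, bit12=1)
  nb .#.##: next=.  (t=2,i=5, bit11=0)
  nb .#.#.: next=#  (t=0,i=3, bit10=1)
  nb .#..#: next=#  (t=0,i=5, bit9=1)
  nb .#...: next=#  (t=1,i=6, bit8=1)
  nb ..###: next=.  (t=0,i=7, bit7=0)
  nb ..##.: next=#  (t=2,i=11, bit6=1)
  nb ..#.#: next=.  (t=2,i=4, bit5=0)
  nb ..#..: next=.  (t=2,i=1, bit4=0)
  nb ...##: next=.  (t=1,i=8, bit3=0)
  nb ...#.: next=#  (t=2,i=0, bit2=1)
  nb ....#: next=.  (t=4,i=9, bit1=0)
  nb .....: next=.  (t=4,i=6, bit0=0)
  bits 10010101111001100111011101000100 = 2514908996

2514908996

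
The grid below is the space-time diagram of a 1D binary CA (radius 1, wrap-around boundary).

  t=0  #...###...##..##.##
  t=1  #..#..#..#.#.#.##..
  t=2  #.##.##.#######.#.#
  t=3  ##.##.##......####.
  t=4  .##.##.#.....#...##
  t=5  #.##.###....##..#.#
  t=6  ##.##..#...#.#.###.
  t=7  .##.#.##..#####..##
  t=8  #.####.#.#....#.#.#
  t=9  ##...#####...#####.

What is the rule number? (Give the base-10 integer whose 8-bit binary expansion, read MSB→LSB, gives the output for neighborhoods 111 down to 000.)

102

  [7] ### => .  t=0,i=5
  [6] ##. => #  t=0,i=0
  [5] #.# => #  t=0,i=16
  [4] #.. => .  t=0,i=1
  [3] .## => .  t=0,i=4
  [2] .#. => #  t=1,i=0
  [1] ..# => #  t=0,i=3
  [0] ... => .  t=0,i=2
  bits 01100110 = 102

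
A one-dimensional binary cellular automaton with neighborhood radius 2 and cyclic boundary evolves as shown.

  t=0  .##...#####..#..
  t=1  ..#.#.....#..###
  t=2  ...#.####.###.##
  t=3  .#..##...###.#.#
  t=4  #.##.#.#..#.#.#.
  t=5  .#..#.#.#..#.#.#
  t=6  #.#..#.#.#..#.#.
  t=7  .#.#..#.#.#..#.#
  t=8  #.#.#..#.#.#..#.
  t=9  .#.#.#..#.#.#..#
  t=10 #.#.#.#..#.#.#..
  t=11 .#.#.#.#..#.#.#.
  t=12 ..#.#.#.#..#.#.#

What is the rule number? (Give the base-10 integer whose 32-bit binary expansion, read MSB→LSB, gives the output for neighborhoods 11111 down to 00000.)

  nb #####: next=.  (t=0,i=8, bit31=0)
  nb ####.: next=.  (t=0,i=9, bit30=0)
  nb ###.#: next=.  (t=2,i=8, bit29=0)
  nb ###..: next=#  (t=0,i=10, bit28=1)
  nb ##.##: next=#  (t=2,i=9, bit27=1)
  nb ##.#.: next=#  (t=3,i=12, bit26=1)
  nb ##..#: next=.  (t=0,i=11, bit25=0)
  nb ##...: next=.  (t=0,i=3, bit24=0)
  nb #.###: next=#  (t=2,i=5, bit23=1)
  nb #.##.: next=.  (t=2,i=14, bit22=0)
  nb #.#.#: next=.  (t=3,i=13, bit21=0)
  nb #.#..: next=.  (t=1,i=4, bit20=0)
  nb #..##: next=#  (t=1,i=12, bit19=1)
  nb #..#.: next=.  (t=0,i=12, bit18=0)
  nb #...#: next=#  (t=0,i=4, bit17=1)
  nb #....: next=#  (t=1,i=6, bit16=1)
  nb .####: next=.  (t=0,i=7, bit15=0)
  nb .###.: next=#  (t=1,i=14, bit14=1)
  nb .##.#: next=.  (t=4,i=3, bit13=0)
  nb .##..: next=#  (t=0,i=2, bit12=1)
  nb .#.##: next=#  (t=2,i=4, bit11=1)
  nb .#.#.: next=#  (t=1,i=3, bit10=1)
  nb .#..#: next=#  (t=1,i=11, bit9=1)
  nb .#...: next=#  (t=0,i=14, bit8=1)
  nb ..###: next=.  (t=0,i=6, bit7=0)
  nb ..##.: next=.  (t=0,i=1, bit6=0)
  nb ..#.#: next=.  (t=1,i=2, bit5=0)
  nb ..#..: next=#  (t=0,i=13, bit4=1)
  nb ...##: next=.  (t=0,i=0, bit3=0)
  nb ...#.: next=.  (t=1,i=9, bit2=0)
  nb ....#: next=#  (t=1,i=8, bit1=1)
  nb .....: next=#  (t=1,i=7, bit0=1)
  bits 00011100100010110101111100010011 = 478895891

478895891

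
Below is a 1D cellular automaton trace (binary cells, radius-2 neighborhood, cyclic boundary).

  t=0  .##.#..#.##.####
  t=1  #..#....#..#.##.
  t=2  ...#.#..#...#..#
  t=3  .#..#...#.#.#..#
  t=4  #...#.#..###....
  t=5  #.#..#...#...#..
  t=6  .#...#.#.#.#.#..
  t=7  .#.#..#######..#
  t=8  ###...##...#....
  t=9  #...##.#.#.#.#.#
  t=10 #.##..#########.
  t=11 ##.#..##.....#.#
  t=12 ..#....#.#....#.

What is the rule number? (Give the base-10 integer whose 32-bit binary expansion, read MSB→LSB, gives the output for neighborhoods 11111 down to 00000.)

  #####|.  b31=0 t=7,i=8
  ####.|#  b30=1 t=0,i=14
  ###.#|.  b29=0 t=0,i=15
  ###..|.  b28=0 t=4,i=11
  ##.##|#  b27=1 t=0,i=0
  ##.#.|#  b26=1 t=0,i=3
  ##..#|.  b25=0 t=7,i=13
  ##...|.  b24=0 t=4,i=12
  #.###|.  b23=0 t=0,i=12
  #.##.|.  b22=0 t=0,i=1
  #.#.#|#  b21=1 t=3,i=10
  #.#..|.  b20=0 t=0,i=4
  #..##|.  b19=0 t=4,i=8
  #..#.|.  b18=0 t=0,i=6
  #...#|#  b17=1 t=2,i=1
  #....|#  b16=1 t=1,i=5
  .####|#  b15=1 t=0,i=13
  .###.|.  b14=0 t=4,i=10
  .##.#|.  b13=0 t=0,i=2
  .##..|#  b12=1 t=8,i=7
  .#.##|#  b11=1 t=0,i=8
  .#.#.|#  b10=1 t=2,i=4
  .#..#|.  b9=0 t=0,i=5
  .#...|.  b8=0 t=1,i=4
  ..###|#  b7=1 t=4,i=9
  ..##.|.  b6=0 t=8,i=6
  ..#.#|.  b5=0 t=0,i=7
  ..#..|#  b4=1 t=1,i=3
  ...##|#  b3=1 t=8,i=5
  ...#.|.  b2=0 t=1,i=7
  ....#|.  b1=0 t=1,i=6
  .....|.  b0=0 t=11,i=10
  bits 01001100001000111001110010011000 = 1277402264

1277402264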